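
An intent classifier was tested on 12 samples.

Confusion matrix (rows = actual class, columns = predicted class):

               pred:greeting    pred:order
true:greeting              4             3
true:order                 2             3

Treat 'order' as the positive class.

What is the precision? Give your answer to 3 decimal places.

0.500

Precision = TP/(TP+FP) = 3/(3+3) = 3/6 = 0.500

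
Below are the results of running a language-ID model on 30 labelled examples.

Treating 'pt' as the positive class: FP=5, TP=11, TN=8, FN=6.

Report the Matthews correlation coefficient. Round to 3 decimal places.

MCC = (TP·TN − FP·FN) / √((TP+FP)(TP+FN)(TN+FP)(TN+FN))
Numerator = 11·8 − 5·6 = 58
Denominator = √(16·17·13·14) = √49504 = 222.4949
MCC = 58 / 222.4949 = 0.261

0.261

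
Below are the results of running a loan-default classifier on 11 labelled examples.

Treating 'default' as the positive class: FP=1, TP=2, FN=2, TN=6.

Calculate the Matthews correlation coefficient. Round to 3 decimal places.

0.386

MCC = (TP·TN − FP·FN) / √((TP+FP)(TP+FN)(TN+FP)(TN+FN))
Numerator = 2·6 − 1·2 = 10
Denominator = √(3·4·7·8) = √672 = 25.9230
MCC = 10 / 25.9230 = 0.386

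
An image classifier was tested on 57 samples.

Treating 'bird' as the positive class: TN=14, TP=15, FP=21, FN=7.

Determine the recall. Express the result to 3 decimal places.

Recall = TP/(TP+FN) = 15/(15+7) = 15/22 = 0.682

0.682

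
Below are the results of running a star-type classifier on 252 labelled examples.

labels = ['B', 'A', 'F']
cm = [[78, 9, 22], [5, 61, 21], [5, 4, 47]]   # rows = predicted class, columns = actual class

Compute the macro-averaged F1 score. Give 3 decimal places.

0.731

Per-class F1 score (2·TP/(2·TP+FP+FN)):
  B: TP=78, FP=9+22=31, FN=5+5=10 → 156/197 = 0.7919
  A: TP=61, FP=5+21=26, FN=9+4=13 → 122/161 = 0.7578
  F: TP=47, FP=5+4=9, FN=22+21=43 → 94/146 = 0.6438
Macro-F1 score = mean = (0.7919 + 0.7578 + 0.6438) / 3 = 0.731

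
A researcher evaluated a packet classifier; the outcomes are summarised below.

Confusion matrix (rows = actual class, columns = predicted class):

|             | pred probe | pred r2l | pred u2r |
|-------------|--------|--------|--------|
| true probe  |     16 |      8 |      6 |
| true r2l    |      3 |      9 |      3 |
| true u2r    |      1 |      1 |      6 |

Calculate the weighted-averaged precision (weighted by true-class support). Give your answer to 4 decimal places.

Per-class precision (TP/(TP+FP)):
  probe: TP=16, FP=3+1=4 → 16/20 = 0.80000
  r2l: TP=9, FP=8+1=9 → 9/18 = 0.50000
  u2r: TP=6, FP=6+3=9 → 6/15 = 0.40000
Weighted-precision = Σ (supportᵢ/N)·precisionᵢ with N=53: (30/53)·0.80000 + (15/53)·0.50000 + (8/53)·0.40000 = 0.6547

0.6547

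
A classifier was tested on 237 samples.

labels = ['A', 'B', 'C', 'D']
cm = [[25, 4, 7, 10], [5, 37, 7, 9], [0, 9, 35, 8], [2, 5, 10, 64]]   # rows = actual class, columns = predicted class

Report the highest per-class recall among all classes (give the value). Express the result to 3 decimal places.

0.790

Per-class recall (TP/(TP+FN)):
  A: TP=25, FN=4+7+10=21 → 25/46 = 0.5435
  B: TP=37, FN=5+7+9=21 → 37/58 = 0.6379
  C: TP=35, FN=0+9+8=17 → 35/52 = 0.6731
  D: TP=64, FN=2+5+10=17 → 64/81 = 0.7901
Highest is class 'D' with recall = 0.790.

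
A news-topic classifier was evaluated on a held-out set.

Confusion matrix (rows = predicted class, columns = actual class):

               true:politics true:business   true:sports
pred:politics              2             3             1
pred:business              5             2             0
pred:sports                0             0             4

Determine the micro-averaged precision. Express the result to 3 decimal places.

0.471

Micro-averaging pools counts across classes: ΣTP=8, ΣFP=9, ΣFN=9.
Micro-precision = TP/(TP+FP) on pooled counts = 0.471 (equals overall accuracy in single-label multiclass).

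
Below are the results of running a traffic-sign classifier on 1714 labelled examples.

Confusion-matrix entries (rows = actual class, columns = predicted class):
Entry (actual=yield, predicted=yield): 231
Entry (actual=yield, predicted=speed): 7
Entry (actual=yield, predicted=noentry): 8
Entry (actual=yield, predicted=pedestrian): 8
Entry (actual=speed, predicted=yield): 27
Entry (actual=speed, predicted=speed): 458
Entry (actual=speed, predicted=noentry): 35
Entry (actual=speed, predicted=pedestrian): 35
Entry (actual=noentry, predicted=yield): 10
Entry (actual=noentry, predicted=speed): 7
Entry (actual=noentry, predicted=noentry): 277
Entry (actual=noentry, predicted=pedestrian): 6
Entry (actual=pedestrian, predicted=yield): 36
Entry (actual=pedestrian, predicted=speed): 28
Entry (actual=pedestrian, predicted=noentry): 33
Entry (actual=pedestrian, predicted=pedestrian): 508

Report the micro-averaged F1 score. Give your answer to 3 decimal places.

0.860

Micro-averaging pools counts across classes: ΣTP=1474, ΣFP=240, ΣFN=240.
Micro-F1 score = 2·TP/(2·TP+FP+FN) on pooled counts = 0.860 (equals overall accuracy in single-label multiclass).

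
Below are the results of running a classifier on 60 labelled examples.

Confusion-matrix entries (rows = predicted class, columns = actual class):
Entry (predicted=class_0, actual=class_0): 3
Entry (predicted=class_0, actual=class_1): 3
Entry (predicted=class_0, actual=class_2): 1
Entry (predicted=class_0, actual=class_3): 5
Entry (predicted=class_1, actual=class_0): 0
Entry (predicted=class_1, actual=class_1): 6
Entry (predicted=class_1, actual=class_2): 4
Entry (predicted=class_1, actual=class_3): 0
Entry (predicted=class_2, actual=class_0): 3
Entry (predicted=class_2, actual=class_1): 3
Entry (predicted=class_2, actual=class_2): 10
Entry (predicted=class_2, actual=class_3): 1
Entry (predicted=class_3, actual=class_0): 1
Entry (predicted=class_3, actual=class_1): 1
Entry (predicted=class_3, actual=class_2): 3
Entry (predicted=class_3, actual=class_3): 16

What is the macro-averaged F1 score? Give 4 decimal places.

Per-class F1 score (2·TP/(2·TP+FP+FN)):
  class_0: TP=3, FP=3+1+5=9, FN=0+3+1=4 → 6/19 = 0.31579
  class_1: TP=6, FP=0+4+0=4, FN=3+3+1=7 → 12/23 = 0.52174
  class_2: TP=10, FP=3+3+1=7, FN=1+4+3=8 → 20/35 = 0.57143
  class_3: TP=16, FP=1+1+3=5, FN=5+0+1=6 → 32/43 = 0.74419
Macro-F1 score = mean = (0.31579 + 0.52174 + 0.57143 + 0.74419) / 4 = 0.5383

0.5383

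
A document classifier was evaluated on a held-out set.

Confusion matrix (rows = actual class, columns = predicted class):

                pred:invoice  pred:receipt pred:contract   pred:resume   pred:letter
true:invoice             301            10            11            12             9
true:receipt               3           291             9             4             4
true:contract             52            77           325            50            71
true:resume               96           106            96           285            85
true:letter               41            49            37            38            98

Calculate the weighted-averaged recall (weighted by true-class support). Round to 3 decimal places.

Per-class recall (TP/(TP+FN)):
  invoice: TP=301, FN=10+11+12+9=42 → 301/343 = 0.8776
  receipt: TP=291, FN=3+9+4+4=20 → 291/311 = 0.9357
  contract: TP=325, FN=52+77+50+71=250 → 325/575 = 0.5652
  resume: TP=285, FN=96+106+96+85=383 → 285/668 = 0.4266
  letter: TP=98, FN=41+49+37+38=165 → 98/263 = 0.3726
Weighted-recall = Σ (supportᵢ/N)·recallᵢ with N=2160: (343/2160)·0.8776 + (311/2160)·0.9357 + (575/2160)·0.5652 + (668/2160)·0.4266 + (263/2160)·0.3726 = 0.602

0.602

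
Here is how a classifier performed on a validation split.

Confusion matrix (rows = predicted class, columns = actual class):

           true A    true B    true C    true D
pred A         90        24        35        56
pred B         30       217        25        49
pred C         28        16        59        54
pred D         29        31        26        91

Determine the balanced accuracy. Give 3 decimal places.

Balanced accuracy = mean of per-class recall.
  A: recall = 90/177 = 0.5085
  B: recall = 217/288 = 0.7535
  C: recall = 59/145 = 0.4069
  D: recall = 91/250 = 0.3640
Mean = (0.5085 + 0.7535 + 0.4069 + 0.3640) / 4 = 0.508

0.508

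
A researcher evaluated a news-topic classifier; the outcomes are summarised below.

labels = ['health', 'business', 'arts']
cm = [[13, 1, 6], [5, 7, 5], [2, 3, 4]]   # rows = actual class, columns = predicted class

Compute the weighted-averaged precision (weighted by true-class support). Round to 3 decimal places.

0.570

Per-class precision (TP/(TP+FP)):
  health: TP=13, FP=5+2=7 → 13/20 = 0.6500
  business: TP=7, FP=1+3=4 → 7/11 = 0.6364
  arts: TP=4, FP=6+5=11 → 4/15 = 0.2667
Weighted-precision = Σ (supportᵢ/N)·precisionᵢ with N=46: (20/46)·0.6500 + (17/46)·0.6364 + (9/46)·0.2667 = 0.570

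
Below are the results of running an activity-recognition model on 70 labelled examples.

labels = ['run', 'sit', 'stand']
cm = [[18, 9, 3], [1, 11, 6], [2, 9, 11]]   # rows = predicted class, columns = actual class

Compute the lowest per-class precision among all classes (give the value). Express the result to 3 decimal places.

Per-class precision (TP/(TP+FP)):
  run: TP=18, FP=9+3=12 → 18/30 = 0.6000
  sit: TP=11, FP=1+6=7 → 11/18 = 0.6111
  stand: TP=11, FP=2+9=11 → 11/22 = 0.5000
Lowest is class 'stand' with precision = 0.500.

0.500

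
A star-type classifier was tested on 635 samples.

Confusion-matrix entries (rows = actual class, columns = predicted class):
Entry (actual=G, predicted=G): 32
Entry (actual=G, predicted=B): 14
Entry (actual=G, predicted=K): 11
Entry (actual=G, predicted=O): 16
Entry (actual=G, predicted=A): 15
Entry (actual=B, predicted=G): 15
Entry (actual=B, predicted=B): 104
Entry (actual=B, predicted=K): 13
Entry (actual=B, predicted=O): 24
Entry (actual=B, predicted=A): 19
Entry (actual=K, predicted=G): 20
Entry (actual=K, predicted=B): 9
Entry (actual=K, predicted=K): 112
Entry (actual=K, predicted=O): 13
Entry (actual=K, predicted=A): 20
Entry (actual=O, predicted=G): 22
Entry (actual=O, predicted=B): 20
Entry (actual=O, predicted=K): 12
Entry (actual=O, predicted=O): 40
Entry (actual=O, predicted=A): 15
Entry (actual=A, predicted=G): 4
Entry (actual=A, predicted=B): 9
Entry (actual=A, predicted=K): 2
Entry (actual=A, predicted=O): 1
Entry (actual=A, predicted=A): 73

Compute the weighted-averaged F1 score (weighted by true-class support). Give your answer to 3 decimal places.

Per-class F1 score (2·TP/(2·TP+FP+FN)):
  G: TP=32, FP=15+20+22+4=61, FN=14+11+16+15=56 → 64/181 = 0.3536
  B: TP=104, FP=14+9+20+9=52, FN=15+13+24+19=71 → 208/331 = 0.6284
  K: TP=112, FP=11+13+12+2=38, FN=20+9+13+20=62 → 224/324 = 0.6914
  O: TP=40, FP=16+24+13+1=54, FN=22+20+12+15=69 → 80/203 = 0.3941
  A: TP=73, FP=15+19+20+15=69, FN=4+9+2+1=16 → 146/231 = 0.6320
Weighted-F1 score = Σ (supportᵢ/N)·F1 scoreᵢ with N=635: (88/635)·0.3536 + (175/635)·0.6284 + (174/635)·0.6914 + (109/635)·0.3941 + (89/635)·0.6320 = 0.568

0.568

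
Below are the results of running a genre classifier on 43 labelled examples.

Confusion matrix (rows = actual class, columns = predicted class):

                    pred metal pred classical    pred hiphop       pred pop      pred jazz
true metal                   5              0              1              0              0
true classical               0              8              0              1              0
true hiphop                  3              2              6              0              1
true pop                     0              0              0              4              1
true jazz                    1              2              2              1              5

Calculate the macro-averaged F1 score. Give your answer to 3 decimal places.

0.657

Per-class F1 score (2·TP/(2·TP+FP+FN)):
  metal: TP=5, FP=0+3+0+1=4, FN=0+1+0+0=1 → 10/15 = 0.6667
  classical: TP=8, FP=0+2+0+2=4, FN=0+0+1+0=1 → 16/21 = 0.7619
  hiphop: TP=6, FP=1+0+0+2=3, FN=3+2+0+1=6 → 12/21 = 0.5714
  pop: TP=4, FP=0+1+0+1=2, FN=0+0+0+1=1 → 8/11 = 0.7273
  jazz: TP=5, FP=0+0+1+1=2, FN=1+2+2+1=6 → 10/18 = 0.5556
Macro-F1 score = mean = (0.6667 + 0.7619 + 0.5714 + 0.7273 + 0.5556) / 5 = 0.657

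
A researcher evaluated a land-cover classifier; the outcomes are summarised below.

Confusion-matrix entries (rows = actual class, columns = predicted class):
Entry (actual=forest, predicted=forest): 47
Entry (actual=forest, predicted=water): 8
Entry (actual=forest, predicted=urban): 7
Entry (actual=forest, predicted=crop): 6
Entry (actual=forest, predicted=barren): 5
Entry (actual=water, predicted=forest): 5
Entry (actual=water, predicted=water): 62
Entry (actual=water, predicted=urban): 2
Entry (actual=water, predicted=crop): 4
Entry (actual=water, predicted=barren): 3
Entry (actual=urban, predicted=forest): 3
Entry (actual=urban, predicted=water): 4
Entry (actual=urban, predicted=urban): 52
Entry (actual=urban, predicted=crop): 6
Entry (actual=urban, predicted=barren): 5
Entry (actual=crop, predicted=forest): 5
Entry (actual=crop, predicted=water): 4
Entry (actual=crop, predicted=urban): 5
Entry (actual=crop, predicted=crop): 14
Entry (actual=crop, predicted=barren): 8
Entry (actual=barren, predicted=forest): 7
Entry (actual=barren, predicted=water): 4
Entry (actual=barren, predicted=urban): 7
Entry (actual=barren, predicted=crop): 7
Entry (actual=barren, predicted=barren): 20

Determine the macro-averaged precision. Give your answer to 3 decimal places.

0.607

Per-class precision (TP/(TP+FP)):
  forest: TP=47, FP=5+3+5+7=20 → 47/67 = 0.7015
  water: TP=62, FP=8+4+4+4=20 → 62/82 = 0.7561
  urban: TP=52, FP=7+2+5+7=21 → 52/73 = 0.7123
  crop: TP=14, FP=6+4+6+7=23 → 14/37 = 0.3784
  barren: TP=20, FP=5+3+5+8=21 → 20/41 = 0.4878
Macro-precision = mean = (0.7015 + 0.7561 + 0.7123 + 0.3784 + 0.4878) / 5 = 0.607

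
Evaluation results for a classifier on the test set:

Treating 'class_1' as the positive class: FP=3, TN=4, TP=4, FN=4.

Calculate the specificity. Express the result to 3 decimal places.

0.571

Specificity = TN/(TN+FP) = 4/(4+3) = 0.571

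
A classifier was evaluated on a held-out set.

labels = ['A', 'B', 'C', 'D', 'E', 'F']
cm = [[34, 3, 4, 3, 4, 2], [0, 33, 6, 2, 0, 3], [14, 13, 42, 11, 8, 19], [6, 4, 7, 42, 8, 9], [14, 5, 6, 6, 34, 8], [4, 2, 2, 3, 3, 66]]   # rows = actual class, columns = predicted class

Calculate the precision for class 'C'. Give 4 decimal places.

Take TP from the diagonal, FP from the rest of the 'C' prediction marginal, FN from the rest of the 'C' actual marginal.
precision = TP/(TP+FP).
C: TP=42, FP=4+6+7+6+2=25 → 42/67 = 0.62687

0.6269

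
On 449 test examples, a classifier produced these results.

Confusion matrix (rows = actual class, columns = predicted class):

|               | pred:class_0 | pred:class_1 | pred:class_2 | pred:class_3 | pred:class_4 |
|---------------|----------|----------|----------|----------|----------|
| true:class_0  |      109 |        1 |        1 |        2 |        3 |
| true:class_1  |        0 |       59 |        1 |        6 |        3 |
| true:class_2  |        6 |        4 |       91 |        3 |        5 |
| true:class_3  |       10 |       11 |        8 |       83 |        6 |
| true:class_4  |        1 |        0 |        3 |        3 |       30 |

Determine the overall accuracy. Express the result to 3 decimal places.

0.829

Accuracy = trace / total = (109+59+91+83+30=372) / 449 = 372/449 = 0.829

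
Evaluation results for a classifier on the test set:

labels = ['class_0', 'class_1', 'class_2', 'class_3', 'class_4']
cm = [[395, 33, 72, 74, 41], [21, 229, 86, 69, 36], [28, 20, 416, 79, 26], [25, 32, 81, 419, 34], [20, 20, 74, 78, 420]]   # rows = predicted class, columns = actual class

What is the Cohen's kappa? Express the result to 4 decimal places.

Observed agreement pₒ = trace/N = 1879/2828 = 0.66443
Expected agreement pₑ = Σ (rowᵢ·colᵢ)/N² = (489·615 + 334·441 + 729·569 + 719·591 + 557·612)/2828² = 0.20364
κ = (pₒ − pₑ)/(1 − pₑ) = (0.66443 − 0.20364)/(1 − 0.20364) = 0.5786

0.5786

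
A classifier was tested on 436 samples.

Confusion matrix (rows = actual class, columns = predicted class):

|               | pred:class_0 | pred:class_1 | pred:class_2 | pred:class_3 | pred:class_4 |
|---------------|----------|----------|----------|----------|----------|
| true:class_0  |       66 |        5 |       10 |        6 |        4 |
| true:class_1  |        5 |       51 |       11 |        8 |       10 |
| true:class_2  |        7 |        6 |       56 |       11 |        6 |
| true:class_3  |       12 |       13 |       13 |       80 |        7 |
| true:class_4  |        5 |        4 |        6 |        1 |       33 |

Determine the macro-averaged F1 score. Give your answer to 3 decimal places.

0.649

Per-class F1 score (2·TP/(2·TP+FP+FN)):
  class_0: TP=66, FP=5+7+12+5=29, FN=5+10+6+4=25 → 132/186 = 0.7097
  class_1: TP=51, FP=5+6+13+4=28, FN=5+11+8+10=34 → 102/164 = 0.6220
  class_2: TP=56, FP=10+11+13+6=40, FN=7+6+11+6=30 → 112/182 = 0.6154
  class_3: TP=80, FP=6+8+11+1=26, FN=12+13+13+7=45 → 160/231 = 0.6926
  class_4: TP=33, FP=4+10+6+7=27, FN=5+4+6+1=16 → 66/109 = 0.6055
Macro-F1 score = mean = (0.7097 + 0.6220 + 0.6154 + 0.6926 + 0.6055) / 5 = 0.649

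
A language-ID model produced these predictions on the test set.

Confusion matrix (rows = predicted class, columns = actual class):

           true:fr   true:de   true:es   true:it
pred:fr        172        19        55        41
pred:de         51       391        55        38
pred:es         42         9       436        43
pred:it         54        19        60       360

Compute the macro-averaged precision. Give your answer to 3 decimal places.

0.721

Per-class precision (TP/(TP+FP)):
  fr: TP=172, FP=19+55+41=115 → 172/287 = 0.5993
  de: TP=391, FP=51+55+38=144 → 391/535 = 0.7308
  es: TP=436, FP=42+9+43=94 → 436/530 = 0.8226
  it: TP=360, FP=54+19+60=133 → 360/493 = 0.7302
Macro-precision = mean = (0.5993 + 0.7308 + 0.8226 + 0.7302) / 4 = 0.721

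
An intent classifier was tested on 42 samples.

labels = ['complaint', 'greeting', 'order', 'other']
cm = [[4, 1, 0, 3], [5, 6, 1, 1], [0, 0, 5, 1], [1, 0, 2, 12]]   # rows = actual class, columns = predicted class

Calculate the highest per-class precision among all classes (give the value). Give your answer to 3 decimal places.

Per-class precision (TP/(TP+FP)):
  complaint: TP=4, FP=5+0+1=6 → 4/10 = 0.4000
  greeting: TP=6, FP=1+0+0=1 → 6/7 = 0.8571
  order: TP=5, FP=0+1+2=3 → 5/8 = 0.6250
  other: TP=12, FP=3+1+1=5 → 12/17 = 0.7059
Highest is class 'greeting' with precision = 0.857.

0.857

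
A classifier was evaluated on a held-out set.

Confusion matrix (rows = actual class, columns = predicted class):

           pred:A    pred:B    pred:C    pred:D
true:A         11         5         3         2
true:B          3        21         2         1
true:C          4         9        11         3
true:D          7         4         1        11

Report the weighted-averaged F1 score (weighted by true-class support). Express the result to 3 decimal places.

0.545

Per-class F1 score (2·TP/(2·TP+FP+FN)):
  A: TP=11, FP=3+4+7=14, FN=5+3+2=10 → 22/46 = 0.4783
  B: TP=21, FP=5+9+4=18, FN=3+2+1=6 → 42/66 = 0.6364
  C: TP=11, FP=3+2+1=6, FN=4+9+3=16 → 22/44 = 0.5000
  D: TP=11, FP=2+1+3=6, FN=7+4+1=12 → 22/40 = 0.5500
Weighted-F1 score = Σ (supportᵢ/N)·F1 scoreᵢ with N=98: (21/98)·0.4783 + (27/98)·0.6364 + (27/98)·0.5000 + (23/98)·0.5500 = 0.545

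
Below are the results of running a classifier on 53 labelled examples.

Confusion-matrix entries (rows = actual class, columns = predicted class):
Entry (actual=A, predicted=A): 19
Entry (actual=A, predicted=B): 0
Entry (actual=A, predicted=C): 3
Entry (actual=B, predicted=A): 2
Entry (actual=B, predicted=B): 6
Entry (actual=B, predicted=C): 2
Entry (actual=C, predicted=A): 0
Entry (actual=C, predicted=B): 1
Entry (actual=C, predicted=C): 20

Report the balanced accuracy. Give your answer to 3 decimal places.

Balanced accuracy = mean of per-class recall.
  A: recall = 19/22 = 0.8636
  B: recall = 6/10 = 0.6000
  C: recall = 20/21 = 0.9524
Mean = (0.8636 + 0.6000 + 0.9524) / 3 = 0.805

0.805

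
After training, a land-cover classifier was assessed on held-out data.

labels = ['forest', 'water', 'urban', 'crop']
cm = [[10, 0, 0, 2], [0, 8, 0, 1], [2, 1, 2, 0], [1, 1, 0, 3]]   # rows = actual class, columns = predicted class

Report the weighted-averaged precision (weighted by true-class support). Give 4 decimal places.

Per-class precision (TP/(TP+FP)):
  forest: TP=10, FP=0+2+1=3 → 10/13 = 0.76923
  water: TP=8, FP=0+1+1=2 → 8/10 = 0.80000
  urban: TP=2, FP=0+0+0=0 → 2/2 = 1.00000
  crop: TP=3, FP=2+1+0=3 → 3/6 = 0.50000
Weighted-precision = Σ (supportᵢ/N)·precisionᵢ with N=31: (12/31)·0.76923 + (9/31)·0.80000 + (5/31)·1.00000 + (5/31)·0.50000 = 0.7720

0.7720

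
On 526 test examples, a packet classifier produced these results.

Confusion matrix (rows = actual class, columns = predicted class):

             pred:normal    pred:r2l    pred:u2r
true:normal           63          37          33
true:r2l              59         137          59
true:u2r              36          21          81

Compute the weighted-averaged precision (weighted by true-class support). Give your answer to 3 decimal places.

0.564

Per-class precision (TP/(TP+FP)):
  normal: TP=63, FP=59+36=95 → 63/158 = 0.3987
  r2l: TP=137, FP=37+21=58 → 137/195 = 0.7026
  u2r: TP=81, FP=33+59=92 → 81/173 = 0.4682
Weighted-precision = Σ (supportᵢ/N)·precisionᵢ with N=526: (133/526)·0.3987 + (255/526)·0.7026 + (138/526)·0.4682 = 0.564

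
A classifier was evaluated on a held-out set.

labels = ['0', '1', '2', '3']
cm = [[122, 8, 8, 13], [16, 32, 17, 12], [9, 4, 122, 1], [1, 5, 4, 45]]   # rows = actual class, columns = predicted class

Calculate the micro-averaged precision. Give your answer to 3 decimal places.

Micro-averaging pools counts across classes: ΣTP=321, ΣFP=98, ΣFN=98.
Micro-precision = TP/(TP+FP) on pooled counts = 0.766 (equals overall accuracy in single-label multiclass).

0.766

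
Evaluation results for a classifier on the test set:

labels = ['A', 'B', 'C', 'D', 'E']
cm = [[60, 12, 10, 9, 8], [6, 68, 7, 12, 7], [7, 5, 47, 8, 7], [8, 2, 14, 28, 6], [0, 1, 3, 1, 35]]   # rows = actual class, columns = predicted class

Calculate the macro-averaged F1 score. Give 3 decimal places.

Per-class F1 score (2·TP/(2·TP+FP+FN)):
  A: TP=60, FP=6+7+8+0=21, FN=12+10+9+8=39 → 120/180 = 0.6667
  B: TP=68, FP=12+5+2+1=20, FN=6+7+12+7=32 → 136/188 = 0.7234
  C: TP=47, FP=10+7+14+3=34, FN=7+5+8+7=27 → 94/155 = 0.6065
  D: TP=28, FP=9+12+8+1=30, FN=8+2+14+6=30 → 56/116 = 0.4828
  E: TP=35, FP=8+7+7+6=28, FN=0+1+3+1=5 → 70/103 = 0.6796
Macro-F1 score = mean = (0.6667 + 0.7234 + 0.6065 + 0.4828 + 0.6796) / 5 = 0.632

0.632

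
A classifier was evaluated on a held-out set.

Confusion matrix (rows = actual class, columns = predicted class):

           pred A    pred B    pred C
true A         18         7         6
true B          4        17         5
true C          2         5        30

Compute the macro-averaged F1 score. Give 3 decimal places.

0.681

Per-class F1 score (2·TP/(2·TP+FP+FN)):
  A: TP=18, FP=4+2=6, FN=7+6=13 → 36/55 = 0.6545
  B: TP=17, FP=7+5=12, FN=4+5=9 → 34/55 = 0.6182
  C: TP=30, FP=6+5=11, FN=2+5=7 → 60/78 = 0.7692
Macro-F1 score = mean = (0.6545 + 0.6182 + 0.7692) / 3 = 0.681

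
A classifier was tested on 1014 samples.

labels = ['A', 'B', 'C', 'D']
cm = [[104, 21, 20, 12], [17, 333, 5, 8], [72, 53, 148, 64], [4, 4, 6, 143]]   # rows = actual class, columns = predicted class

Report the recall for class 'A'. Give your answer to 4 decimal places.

recall = TP/(TP+FN).
A: TP=104, FN=21+20+12=53 → 104/157 = 0.66242

0.6624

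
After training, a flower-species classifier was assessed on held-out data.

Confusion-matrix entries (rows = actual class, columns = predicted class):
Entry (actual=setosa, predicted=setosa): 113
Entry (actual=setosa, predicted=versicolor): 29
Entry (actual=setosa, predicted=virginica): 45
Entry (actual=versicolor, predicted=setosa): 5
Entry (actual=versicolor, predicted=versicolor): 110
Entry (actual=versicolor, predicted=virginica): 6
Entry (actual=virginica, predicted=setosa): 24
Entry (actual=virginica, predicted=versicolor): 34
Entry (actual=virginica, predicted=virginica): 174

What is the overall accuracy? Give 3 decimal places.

0.735

Accuracy = trace / total = (113+110+174=397) / 540 = 397/540 = 0.735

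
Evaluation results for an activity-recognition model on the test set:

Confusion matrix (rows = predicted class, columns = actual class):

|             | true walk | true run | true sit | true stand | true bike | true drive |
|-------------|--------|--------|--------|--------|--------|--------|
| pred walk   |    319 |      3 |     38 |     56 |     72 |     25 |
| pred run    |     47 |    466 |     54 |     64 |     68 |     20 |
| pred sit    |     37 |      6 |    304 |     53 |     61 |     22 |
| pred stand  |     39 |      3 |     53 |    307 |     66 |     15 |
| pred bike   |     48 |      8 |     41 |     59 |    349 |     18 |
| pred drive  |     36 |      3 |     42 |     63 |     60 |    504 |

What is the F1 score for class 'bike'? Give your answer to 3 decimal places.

0.582

One-vs-rest for 'bike': TP = diagonal; FP = other classes predicted 'bike'; FN = 'bike' predicted as other.
F1 score = 2·TP/(2·TP+FP+FN).
bike: TP=349, FP=48+8+41+59+18=174, FN=72+68+61+66+60=327 → 698/1199 = 0.5822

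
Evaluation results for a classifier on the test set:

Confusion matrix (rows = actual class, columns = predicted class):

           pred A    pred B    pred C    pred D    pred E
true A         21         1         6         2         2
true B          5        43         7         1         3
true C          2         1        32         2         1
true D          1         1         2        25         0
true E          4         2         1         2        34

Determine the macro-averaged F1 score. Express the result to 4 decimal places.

Per-class F1 score (2·TP/(2·TP+FP+FN)):
  A: TP=21, FP=5+2+1+4=12, FN=1+6+2+2=11 → 42/65 = 0.64615
  B: TP=43, FP=1+1+1+2=5, FN=5+7+1+3=16 → 86/107 = 0.80374
  C: TP=32, FP=6+7+2+1=16, FN=2+1+2+1=6 → 64/86 = 0.74419
  D: TP=25, FP=2+1+2+2=7, FN=1+1+2+0=4 → 50/61 = 0.81967
  E: TP=34, FP=2+3+1+0=6, FN=4+2+1+2=9 → 68/83 = 0.81928
Macro-F1 score = mean = (0.64615 + 0.80374 + 0.74419 + 0.81967 + 0.81928) / 5 = 0.7666

0.7666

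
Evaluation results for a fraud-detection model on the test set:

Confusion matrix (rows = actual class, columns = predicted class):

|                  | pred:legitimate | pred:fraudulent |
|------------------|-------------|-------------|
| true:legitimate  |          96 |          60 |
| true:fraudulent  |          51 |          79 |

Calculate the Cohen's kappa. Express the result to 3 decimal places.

0.222

Observed agreement pₒ = trace/N = 175/286 = 0.6119
Expected agreement pₑ = Σ (rowᵢ·colᵢ)/N² = (156·147 + 130·139)/286² = 0.5013
κ = (pₒ − pₑ)/(1 − pₑ) = (0.6119 − 0.5013)/(1 − 0.5013) = 0.222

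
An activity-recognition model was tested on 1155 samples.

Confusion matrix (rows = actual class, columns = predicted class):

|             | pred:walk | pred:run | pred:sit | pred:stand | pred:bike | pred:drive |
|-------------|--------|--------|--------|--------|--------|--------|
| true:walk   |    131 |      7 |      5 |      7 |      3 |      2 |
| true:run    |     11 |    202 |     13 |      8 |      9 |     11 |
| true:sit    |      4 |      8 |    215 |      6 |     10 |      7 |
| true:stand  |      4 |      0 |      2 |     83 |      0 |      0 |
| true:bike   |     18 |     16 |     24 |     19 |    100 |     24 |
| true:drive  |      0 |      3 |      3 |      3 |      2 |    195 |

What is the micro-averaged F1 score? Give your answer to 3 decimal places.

0.802

Micro-averaging pools counts across classes: ΣTP=926, ΣFP=229, ΣFN=229.
Micro-F1 score = 2·TP/(2·TP+FP+FN) on pooled counts = 0.802 (equals overall accuracy in single-label multiclass).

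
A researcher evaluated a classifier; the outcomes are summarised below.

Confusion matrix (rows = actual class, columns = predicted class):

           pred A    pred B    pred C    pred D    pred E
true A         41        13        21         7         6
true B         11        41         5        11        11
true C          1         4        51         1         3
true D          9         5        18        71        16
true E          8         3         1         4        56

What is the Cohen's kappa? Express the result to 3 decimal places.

0.528

Observed agreement pₒ = trace/N = 260/418 = 0.6220
Expected agreement pₑ = Σ (rowᵢ·colᵢ)/N² = (88·70 + 79·66 + 60·96 + 119·94 + 72·92)/418² = 0.2000
κ = (pₒ − pₑ)/(1 − pₑ) = (0.6220 − 0.2000)/(1 − 0.2000) = 0.528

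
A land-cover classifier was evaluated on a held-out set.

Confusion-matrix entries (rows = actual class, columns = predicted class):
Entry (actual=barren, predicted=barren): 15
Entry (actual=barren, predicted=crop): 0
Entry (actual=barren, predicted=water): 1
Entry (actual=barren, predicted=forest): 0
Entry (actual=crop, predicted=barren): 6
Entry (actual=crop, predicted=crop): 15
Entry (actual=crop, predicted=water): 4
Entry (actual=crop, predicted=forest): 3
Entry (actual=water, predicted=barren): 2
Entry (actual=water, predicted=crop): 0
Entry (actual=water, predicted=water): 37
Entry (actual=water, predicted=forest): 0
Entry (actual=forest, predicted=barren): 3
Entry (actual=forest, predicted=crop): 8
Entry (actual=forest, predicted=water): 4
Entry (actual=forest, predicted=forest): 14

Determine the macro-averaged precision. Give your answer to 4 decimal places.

0.7142

Per-class precision (TP/(TP+FP)):
  barren: TP=15, FP=6+2+3=11 → 15/26 = 0.57692
  crop: TP=15, FP=0+0+8=8 → 15/23 = 0.65217
  water: TP=37, FP=1+4+4=9 → 37/46 = 0.80435
  forest: TP=14, FP=0+3+0=3 → 14/17 = 0.82353
Macro-precision = mean = (0.57692 + 0.65217 + 0.80435 + 0.82353) / 4 = 0.7142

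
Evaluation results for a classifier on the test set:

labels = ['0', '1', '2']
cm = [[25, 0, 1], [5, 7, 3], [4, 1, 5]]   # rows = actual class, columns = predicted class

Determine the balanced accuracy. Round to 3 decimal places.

0.643

Balanced accuracy = mean of per-class recall.
  0: recall = 25/26 = 0.9615
  1: recall = 7/15 = 0.4667
  2: recall = 5/10 = 0.5000
Mean = (0.9615 + 0.4667 + 0.5000) / 3 = 0.643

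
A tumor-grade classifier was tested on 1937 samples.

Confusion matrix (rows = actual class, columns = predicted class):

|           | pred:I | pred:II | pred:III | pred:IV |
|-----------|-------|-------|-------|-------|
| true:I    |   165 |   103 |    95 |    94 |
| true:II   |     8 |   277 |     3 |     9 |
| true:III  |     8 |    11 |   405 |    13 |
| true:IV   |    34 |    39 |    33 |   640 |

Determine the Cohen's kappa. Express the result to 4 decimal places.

Observed agreement pₒ = trace/N = 1487/1937 = 0.76768
Expected agreement pₑ = Σ (rowᵢ·colᵢ)/N² = (457·215 + 297·430 + 437·536 + 746·756)/1937² = 0.27297
κ = (pₒ − pₑ)/(1 − pₑ) = (0.76768 − 0.27297)/(1 − 0.27297) = 0.6805

0.6805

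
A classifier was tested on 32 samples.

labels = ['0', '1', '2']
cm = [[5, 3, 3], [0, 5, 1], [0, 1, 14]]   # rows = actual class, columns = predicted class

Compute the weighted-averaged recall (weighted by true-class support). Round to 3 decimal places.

Per-class recall (TP/(TP+FN)):
  0: TP=5, FN=3+3=6 → 5/11 = 0.4545
  1: TP=5, FN=0+1=1 → 5/6 = 0.8333
  2: TP=14, FN=0+1=1 → 14/15 = 0.9333
Weighted-recall = Σ (supportᵢ/N)·recallᵢ with N=32: (11/32)·0.4545 + (6/32)·0.8333 + (15/32)·0.9333 = 0.750

0.750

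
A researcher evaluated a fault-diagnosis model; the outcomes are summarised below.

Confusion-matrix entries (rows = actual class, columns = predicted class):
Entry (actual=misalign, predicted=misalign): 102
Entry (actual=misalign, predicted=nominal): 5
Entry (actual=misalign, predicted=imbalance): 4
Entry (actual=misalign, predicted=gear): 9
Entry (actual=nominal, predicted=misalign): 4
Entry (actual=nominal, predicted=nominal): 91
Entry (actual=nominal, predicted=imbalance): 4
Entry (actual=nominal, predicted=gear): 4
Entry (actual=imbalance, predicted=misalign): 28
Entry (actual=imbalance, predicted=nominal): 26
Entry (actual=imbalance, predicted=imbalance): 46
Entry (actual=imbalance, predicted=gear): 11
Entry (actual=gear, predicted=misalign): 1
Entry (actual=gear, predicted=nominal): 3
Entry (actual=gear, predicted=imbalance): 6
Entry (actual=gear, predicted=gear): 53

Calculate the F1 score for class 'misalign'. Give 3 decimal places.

F1 score = 2·TP/(2·TP+FP+FN).
misalign: TP=102, FP=4+28+1=33, FN=5+4+9=18 → 204/255 = 0.8000

0.800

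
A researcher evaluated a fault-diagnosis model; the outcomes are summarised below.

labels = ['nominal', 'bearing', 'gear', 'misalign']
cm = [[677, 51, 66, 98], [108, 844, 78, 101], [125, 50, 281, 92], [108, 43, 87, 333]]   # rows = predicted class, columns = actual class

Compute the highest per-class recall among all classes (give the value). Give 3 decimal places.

0.854

Per-class recall (TP/(TP+FN)):
  nominal: TP=677, FN=108+125+108=341 → 677/1018 = 0.6650
  bearing: TP=844, FN=51+50+43=144 → 844/988 = 0.8543
  gear: TP=281, FN=66+78+87=231 → 281/512 = 0.5488
  misalign: TP=333, FN=98+101+92=291 → 333/624 = 0.5337
Highest is class 'bearing' with recall = 0.854.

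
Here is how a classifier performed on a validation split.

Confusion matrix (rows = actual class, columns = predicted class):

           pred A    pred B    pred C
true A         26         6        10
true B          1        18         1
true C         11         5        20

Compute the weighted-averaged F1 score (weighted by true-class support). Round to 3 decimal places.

0.648

Per-class F1 score (2·TP/(2·TP+FP+FN)):
  A: TP=26, FP=1+11=12, FN=6+10=16 → 52/80 = 0.6500
  B: TP=18, FP=6+5=11, FN=1+1=2 → 36/49 = 0.7347
  C: TP=20, FP=10+1=11, FN=11+5=16 → 40/67 = 0.5970
Weighted-F1 score = Σ (supportᵢ/N)·F1 scoreᵢ with N=98: (42/98)·0.6500 + (20/98)·0.7347 + (36/98)·0.5970 = 0.648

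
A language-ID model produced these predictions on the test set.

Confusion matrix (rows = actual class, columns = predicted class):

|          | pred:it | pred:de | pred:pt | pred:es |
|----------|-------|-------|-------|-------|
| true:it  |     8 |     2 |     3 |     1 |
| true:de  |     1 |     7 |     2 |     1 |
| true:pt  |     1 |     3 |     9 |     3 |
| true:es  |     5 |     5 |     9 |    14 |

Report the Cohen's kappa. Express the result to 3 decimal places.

0.348

Observed agreement pₒ = trace/N = 38/74 = 0.5135
Expected agreement pₑ = Σ (rowᵢ·colᵢ)/N² = (14·15 + 11·17 + 16·23 + 33·19)/74² = 0.2542
κ = (pₒ − pₑ)/(1 − pₑ) = (0.5135 − 0.2542)/(1 − 0.2542) = 0.348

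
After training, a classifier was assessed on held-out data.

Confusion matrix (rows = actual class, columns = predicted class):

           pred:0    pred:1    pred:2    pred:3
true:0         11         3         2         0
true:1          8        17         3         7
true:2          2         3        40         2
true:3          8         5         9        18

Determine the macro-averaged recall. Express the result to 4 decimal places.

Per-class recall (TP/(TP+FN)):
  0: TP=11, FN=3+2+0=5 → 11/16 = 0.68750
  1: TP=17, FN=8+3+7=18 → 17/35 = 0.48571
  2: TP=40, FN=2+3+2=7 → 40/47 = 0.85106
  3: TP=18, FN=8+5+9=22 → 18/40 = 0.45000
Macro-recall = mean = (0.68750 + 0.48571 + 0.85106 + 0.45000) / 4 = 0.6186

0.6186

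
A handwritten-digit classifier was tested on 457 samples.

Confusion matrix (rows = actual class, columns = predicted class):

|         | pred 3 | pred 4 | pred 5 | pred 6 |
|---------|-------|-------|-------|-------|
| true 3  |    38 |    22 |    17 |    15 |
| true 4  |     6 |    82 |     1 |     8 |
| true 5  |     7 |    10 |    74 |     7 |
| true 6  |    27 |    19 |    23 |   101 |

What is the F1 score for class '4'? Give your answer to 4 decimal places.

Take TP from the diagonal, FP from the rest of the '4' prediction marginal, FN from the rest of the '4' actual marginal.
F1 score = 2·TP/(2·TP+FP+FN).
4: TP=82, FP=22+10+19=51, FN=6+1+8=15 → 164/230 = 0.71304

0.7130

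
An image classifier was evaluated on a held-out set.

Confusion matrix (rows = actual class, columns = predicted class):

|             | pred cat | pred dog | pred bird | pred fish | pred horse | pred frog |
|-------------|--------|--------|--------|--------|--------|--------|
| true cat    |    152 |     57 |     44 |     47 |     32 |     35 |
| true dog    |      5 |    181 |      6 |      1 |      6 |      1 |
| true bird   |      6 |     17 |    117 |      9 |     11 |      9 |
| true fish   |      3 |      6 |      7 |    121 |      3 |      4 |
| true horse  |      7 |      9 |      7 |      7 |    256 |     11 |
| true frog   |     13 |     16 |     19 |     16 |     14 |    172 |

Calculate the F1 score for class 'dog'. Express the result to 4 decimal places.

0.7449

Treat 'dog' as positive and all other classes as negative.
F1 score = 2·TP/(2·TP+FP+FN).
dog: TP=181, FP=57+17+6+9+16=105, FN=5+6+1+6+1=19 → 362/486 = 0.74486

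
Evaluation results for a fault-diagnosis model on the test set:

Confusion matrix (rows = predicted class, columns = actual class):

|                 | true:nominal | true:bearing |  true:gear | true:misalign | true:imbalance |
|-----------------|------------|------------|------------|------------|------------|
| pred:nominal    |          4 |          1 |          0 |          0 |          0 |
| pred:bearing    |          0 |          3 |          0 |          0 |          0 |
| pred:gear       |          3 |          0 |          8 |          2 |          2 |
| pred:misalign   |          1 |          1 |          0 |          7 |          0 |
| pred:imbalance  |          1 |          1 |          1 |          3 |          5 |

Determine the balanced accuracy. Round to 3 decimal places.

Balanced accuracy = mean of per-class recall.
  nominal: recall = 4/9 = 0.4444
  bearing: recall = 3/6 = 0.5000
  gear: recall = 8/9 = 0.8889
  misalign: recall = 7/12 = 0.5833
  imbalance: recall = 5/7 = 0.7143
Mean = (0.4444 + 0.5000 + 0.8889 + 0.5833 + 0.7143) / 5 = 0.626

0.626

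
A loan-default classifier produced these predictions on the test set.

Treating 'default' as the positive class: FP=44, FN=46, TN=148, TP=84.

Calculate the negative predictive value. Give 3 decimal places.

NPV = TN/(TN+FN) = 148/(148+46) = 0.763

0.763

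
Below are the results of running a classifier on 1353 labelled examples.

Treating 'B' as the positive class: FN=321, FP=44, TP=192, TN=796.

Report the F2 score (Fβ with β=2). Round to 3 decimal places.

Fβ = (1+β²)·TP / ((1+β²)·TP + β²·FN + FP), with β²=4
= 5·192 / (5·192 + 4·321 + 44) = 0.420

0.420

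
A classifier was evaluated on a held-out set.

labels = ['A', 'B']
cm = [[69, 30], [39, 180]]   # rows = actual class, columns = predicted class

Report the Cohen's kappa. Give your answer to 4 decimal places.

0.5063

Observed agreement pₒ = trace/N = 249/318 = 0.78302
Expected agreement pₑ = Σ (rowᵢ·colᵢ)/N² = (99·108 + 219·210)/318² = 0.56052
κ = (pₒ − pₑ)/(1 − pₑ) = (0.78302 − 0.56052)/(1 − 0.56052) = 0.5063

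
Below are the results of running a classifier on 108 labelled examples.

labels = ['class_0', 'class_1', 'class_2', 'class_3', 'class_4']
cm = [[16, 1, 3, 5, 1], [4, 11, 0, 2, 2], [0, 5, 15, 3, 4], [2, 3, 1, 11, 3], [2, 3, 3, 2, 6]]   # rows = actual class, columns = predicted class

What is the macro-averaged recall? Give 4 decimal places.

Per-class recall (TP/(TP+FN)):
  class_0: TP=16, FN=1+3+5+1=10 → 16/26 = 0.61538
  class_1: TP=11, FN=4+0+2+2=8 → 11/19 = 0.57895
  class_2: TP=15, FN=0+5+3+4=12 → 15/27 = 0.55556
  class_3: TP=11, FN=2+3+1+3=9 → 11/20 = 0.55000
  class_4: TP=6, FN=2+3+3+2=10 → 6/16 = 0.37500
Macro-recall = mean = (0.61538 + 0.57895 + 0.55556 + 0.55000 + 0.37500) / 5 = 0.5350

0.5350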